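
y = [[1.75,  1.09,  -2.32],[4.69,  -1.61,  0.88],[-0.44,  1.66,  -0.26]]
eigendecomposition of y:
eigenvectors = [[(-0.33+0j), (-0.48-0.18j), -0.48+0.18j], [0.84+0.00j, (-0.74+0j), -0.74-0.00j], [(-0.42+0j), -0.39+0.20j, (-0.39-0.2j)]]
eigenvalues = [(-3.92+0j), (1.9+0.91j), (1.9-0.91j)]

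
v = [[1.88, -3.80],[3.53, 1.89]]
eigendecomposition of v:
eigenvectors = [[(0.72+0j), (0.72-0j)], [-0.00-0.69j, -0.00+0.69j]]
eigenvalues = [(1.88+3.66j), (1.88-3.66j)]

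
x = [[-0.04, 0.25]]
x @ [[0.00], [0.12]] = [[0.03]]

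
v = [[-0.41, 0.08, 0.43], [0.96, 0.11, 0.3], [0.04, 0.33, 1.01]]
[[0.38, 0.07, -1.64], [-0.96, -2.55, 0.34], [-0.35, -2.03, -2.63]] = v @ [[-0.87, -2.04, 1.18], [-2.57, -1.08, 0.17], [0.53, -1.58, -2.71]]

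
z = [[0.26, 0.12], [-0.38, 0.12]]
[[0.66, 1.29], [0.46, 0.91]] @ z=[[-0.32, 0.23], [-0.23, 0.16]]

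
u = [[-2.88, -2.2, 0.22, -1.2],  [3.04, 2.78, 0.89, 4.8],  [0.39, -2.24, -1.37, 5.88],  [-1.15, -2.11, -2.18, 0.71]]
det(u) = -43.76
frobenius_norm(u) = 10.40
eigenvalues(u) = [(0.06+4.82j), (0.06-4.82j), (-1.87+0j), (1+0j)]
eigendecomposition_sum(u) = [[-0.29+0.08j, -0.39-0.10j, -0.33-0.05j, -0.08+0.73j], [0.97+0.44j, (0.84+1.16j), (0.8+0.89j), (1.88-1.83j)], [(-0.11+1.41j), (-1.06+1.58j), (-0.74+1.4j), (3.13+1.51j)], [-0.79+0.41j, -1.20-0.04j, (-1+0.07j), (0.24+2.19j)]] + [[(-0.29-0.08j), -0.39+0.10j, -0.33+0.05j, (-0.08-0.73j)], [0.97-0.44j, 0.84-1.16j, (0.8-0.89j), (1.88+1.83j)], [(-0.11-1.41j), (-1.06-1.58j), (-0.74-1.4j), 3.13-1.51j], [(-0.79-0.41j), (-1.2+0.04j), (-1-0.07j), (0.24-2.19j)]] + [[(-2.14+0j),-0.96+0.00j,(0.56+0j),(-0.48+0j)], [(0.84-0j),(0.38-0j),-0.22-0.00j,(0.19-0j)], [0.78-0.00j,(0.35-0j),(-0.2-0j),(0.17-0j)], [0.39-0.00j,0.18-0.00j,(-0.1-0j),(0.09-0j)]] + [[(-0.17+0j), (-0.47+0j), (0.32+0j), (-0.56+0j)], [0.26-0.00j, 0.72-0.00j, -0.49-0.00j, 0.85-0.00j], [-0.17+0.00j, (-0.46+0j), 0.32+0.00j, (-0.55+0j)], [(0.04-0j), (0.12-0j), (-0.08-0j), 0.14-0.00j]]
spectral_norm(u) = 8.29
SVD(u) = [[-0.31, -0.41, 0.76, 0.39],[0.72, 0.37, 0.22, 0.54],[0.62, -0.65, 0.12, -0.42],[-0.01, -0.52, -0.59, 0.61]] @ diag([8.290747091284965, 6.002014335309502, 1.7503948514067893, 0.5024484563194057]) @ [[0.40, 0.16, -0.03, 0.90], [0.44, 0.75, 0.38, -0.32], [-0.46, -0.05, 0.85, 0.24], [-0.66, 0.64, -0.36, 0.17]]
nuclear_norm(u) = 16.55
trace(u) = -0.76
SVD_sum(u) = [[-1.05, -0.42, 0.08, -2.34], [2.41, 0.96, -0.18, 5.37], [2.07, 0.82, -0.16, 4.62], [-0.04, -0.02, 0.00, -0.09]] + [[-1.09, -1.84, -0.93, 0.78],  [0.99, 1.67, 0.84, -0.71],  [-1.72, -2.91, -1.47, 1.24],  [-1.39, -2.35, -1.19, 1.00]] + [[-0.62, -0.07, 1.14, 0.33], [-0.18, -0.02, 0.33, 0.09], [-0.1, -0.01, 0.18, 0.05], [0.48, 0.06, -0.88, -0.25]] + [[-0.13, 0.12, -0.07, 0.03], [-0.18, 0.18, -0.10, 0.05], [0.14, -0.14, 0.08, -0.04], [-0.20, 0.20, -0.11, 0.05]]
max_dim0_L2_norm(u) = 7.72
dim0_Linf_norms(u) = [3.04, 2.78, 2.18, 5.88]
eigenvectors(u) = [[0.05+0.14j, (0.05-0.14j), -0.87+0.00j, -0.48+0.00j], [(0.18-0.5j), (0.18+0.5j), 0.34+0.00j, 0.73+0.00j], [0.70+0.00j, (0.7-0j), (0.32+0j), (-0.47+0j)], [(0.24+0.38j), (0.24-0.38j), 0.16+0.00j, (0.12+0j)]]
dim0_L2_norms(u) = [4.36, 4.69, 2.73, 7.72]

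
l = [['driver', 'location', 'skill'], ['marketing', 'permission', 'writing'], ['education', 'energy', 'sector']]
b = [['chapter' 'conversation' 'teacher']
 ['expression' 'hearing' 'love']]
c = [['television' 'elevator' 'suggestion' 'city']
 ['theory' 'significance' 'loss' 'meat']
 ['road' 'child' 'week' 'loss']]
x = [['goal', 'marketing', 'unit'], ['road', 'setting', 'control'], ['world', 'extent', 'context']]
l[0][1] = 'location'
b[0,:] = ['chapter', 'conversation', 'teacher']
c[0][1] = 'elevator'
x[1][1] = 'setting'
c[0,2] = 'suggestion'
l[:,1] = ['location', 'permission', 'energy']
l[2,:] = ['education', 'energy', 'sector']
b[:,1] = ['conversation', 'hearing']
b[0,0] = 'chapter'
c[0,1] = 'elevator'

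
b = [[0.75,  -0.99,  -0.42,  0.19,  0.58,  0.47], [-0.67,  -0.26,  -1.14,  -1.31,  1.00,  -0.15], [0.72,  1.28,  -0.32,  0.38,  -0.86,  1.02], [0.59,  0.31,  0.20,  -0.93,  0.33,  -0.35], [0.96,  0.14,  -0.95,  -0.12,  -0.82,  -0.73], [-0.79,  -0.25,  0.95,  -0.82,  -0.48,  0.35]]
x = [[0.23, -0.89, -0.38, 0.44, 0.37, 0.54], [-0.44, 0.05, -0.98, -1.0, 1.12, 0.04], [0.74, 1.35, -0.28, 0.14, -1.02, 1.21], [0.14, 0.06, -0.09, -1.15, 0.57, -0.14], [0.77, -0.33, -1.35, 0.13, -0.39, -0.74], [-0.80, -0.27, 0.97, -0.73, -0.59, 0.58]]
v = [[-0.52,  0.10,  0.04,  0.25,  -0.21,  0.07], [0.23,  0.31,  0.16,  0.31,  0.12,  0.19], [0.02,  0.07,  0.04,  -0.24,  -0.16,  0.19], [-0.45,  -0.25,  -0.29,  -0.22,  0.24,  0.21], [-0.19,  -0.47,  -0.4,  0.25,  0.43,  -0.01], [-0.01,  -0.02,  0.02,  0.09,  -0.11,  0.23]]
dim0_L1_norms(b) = [4.48, 3.23, 3.98, 3.75, 4.07, 3.07]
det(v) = -0.00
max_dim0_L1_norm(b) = 4.48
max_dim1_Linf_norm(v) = 0.52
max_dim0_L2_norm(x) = 1.99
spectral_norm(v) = 1.03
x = b + v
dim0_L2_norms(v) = [0.75, 0.63, 0.52, 0.58, 0.58, 0.42]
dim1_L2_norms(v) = [0.63, 0.57, 0.36, 0.71, 0.82, 0.27]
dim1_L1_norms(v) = [1.19, 1.32, 0.72, 1.66, 1.75, 0.48]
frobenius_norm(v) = 1.44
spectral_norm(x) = 2.52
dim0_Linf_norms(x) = [0.8, 1.35, 1.35, 1.15, 1.12, 1.21]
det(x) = 7.41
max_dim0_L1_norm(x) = 4.06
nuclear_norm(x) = 9.44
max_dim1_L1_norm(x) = 4.74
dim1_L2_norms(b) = [1.52, 2.13, 2.05, 1.26, 1.75, 1.62]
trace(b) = -1.23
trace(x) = -0.96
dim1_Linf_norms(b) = [0.99, 1.31, 1.28, 0.93, 0.96, 0.95]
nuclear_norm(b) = 9.84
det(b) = 12.91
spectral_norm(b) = 2.62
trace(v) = 0.27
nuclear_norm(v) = 2.95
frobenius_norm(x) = 4.22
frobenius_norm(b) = 4.28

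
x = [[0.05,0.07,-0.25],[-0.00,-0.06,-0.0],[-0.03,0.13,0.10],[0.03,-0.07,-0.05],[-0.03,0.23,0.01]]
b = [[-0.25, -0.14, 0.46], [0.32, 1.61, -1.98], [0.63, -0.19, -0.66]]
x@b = [[-0.15, 0.15, 0.05],[-0.02, -0.10, 0.12],[0.11, 0.19, -0.34],[-0.06, -0.11, 0.19],[0.09, 0.37, -0.48]]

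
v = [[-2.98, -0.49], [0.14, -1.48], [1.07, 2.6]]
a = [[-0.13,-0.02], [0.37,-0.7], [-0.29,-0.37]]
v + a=[[-3.11, -0.51],[0.51, -2.18],[0.78, 2.23]]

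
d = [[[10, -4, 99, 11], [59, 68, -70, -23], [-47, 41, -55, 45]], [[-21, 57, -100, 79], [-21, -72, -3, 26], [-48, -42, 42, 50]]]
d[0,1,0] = 59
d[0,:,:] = [[10, -4, 99, 11], [59, 68, -70, -23], [-47, 41, -55, 45]]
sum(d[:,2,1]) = -1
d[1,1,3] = 26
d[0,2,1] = 41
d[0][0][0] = 10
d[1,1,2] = -3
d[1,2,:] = [-48, -42, 42, 50]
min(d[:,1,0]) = -21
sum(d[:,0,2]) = -1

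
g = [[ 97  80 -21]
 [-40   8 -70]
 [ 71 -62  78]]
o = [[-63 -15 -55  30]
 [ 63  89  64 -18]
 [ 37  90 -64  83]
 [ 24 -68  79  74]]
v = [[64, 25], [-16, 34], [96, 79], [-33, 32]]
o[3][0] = 24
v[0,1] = 25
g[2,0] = 71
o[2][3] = 83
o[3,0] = 24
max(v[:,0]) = 96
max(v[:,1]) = 79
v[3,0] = -33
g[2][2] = 78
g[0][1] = 80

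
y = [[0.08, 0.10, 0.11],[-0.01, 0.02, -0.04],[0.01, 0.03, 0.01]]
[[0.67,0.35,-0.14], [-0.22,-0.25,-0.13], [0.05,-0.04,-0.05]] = y@[[5.51, 6.24, -7.51], [-1.37, -4.3, -0.72], [3.33, 2.58, 4.86]]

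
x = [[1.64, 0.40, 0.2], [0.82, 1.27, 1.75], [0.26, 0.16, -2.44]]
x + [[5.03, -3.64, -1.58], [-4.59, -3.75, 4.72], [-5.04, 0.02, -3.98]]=[[6.67, -3.24, -1.38], [-3.77, -2.48, 6.47], [-4.78, 0.18, -6.42]]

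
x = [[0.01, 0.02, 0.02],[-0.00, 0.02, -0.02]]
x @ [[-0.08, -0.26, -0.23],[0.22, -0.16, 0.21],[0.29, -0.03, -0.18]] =[[0.01, -0.01, -0.0], [-0.0, -0.0, 0.01]]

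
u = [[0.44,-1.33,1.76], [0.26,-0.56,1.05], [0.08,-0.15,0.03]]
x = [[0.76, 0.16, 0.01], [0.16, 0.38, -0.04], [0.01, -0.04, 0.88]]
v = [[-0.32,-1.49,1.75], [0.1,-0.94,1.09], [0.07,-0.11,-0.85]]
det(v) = -0.44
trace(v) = -2.11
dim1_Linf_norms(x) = [0.76, 0.38, 0.88]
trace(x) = 2.02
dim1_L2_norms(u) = [2.25, 1.22, 0.17]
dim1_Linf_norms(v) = [1.75, 1.09, 0.85]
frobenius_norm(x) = 1.25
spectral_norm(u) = 2.56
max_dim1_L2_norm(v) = 2.32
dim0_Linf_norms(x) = [0.76, 0.38, 0.88]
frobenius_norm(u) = 2.56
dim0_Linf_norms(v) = [0.32, 1.49, 1.75]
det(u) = -0.03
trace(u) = -0.09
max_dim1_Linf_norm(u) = 1.76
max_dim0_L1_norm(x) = 0.93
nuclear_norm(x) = 2.02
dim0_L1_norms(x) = [0.93, 0.58, 0.93]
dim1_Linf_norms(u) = [1.76, 1.05, 0.15]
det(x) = 0.23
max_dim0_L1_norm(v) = 3.69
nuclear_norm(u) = 2.81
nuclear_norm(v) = 3.66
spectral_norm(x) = 0.88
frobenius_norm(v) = 2.86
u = v + x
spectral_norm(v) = 2.78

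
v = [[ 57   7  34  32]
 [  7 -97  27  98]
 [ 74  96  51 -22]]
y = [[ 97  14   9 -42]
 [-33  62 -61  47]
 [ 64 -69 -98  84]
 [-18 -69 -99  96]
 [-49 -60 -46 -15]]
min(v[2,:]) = -22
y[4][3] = -15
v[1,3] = 98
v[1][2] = 27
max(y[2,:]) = 84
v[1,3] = 98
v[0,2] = 34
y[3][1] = -69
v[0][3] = 32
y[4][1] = -60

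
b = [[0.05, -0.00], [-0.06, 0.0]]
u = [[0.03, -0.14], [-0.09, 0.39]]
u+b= [[0.08, -0.14], [-0.15, 0.39]]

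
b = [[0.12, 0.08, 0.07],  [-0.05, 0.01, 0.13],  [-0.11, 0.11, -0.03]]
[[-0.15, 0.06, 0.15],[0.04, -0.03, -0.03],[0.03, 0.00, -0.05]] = b @ [[-0.87, 0.32, 0.87], [-0.61, 0.30, 0.48], [0.05, -0.10, 0.08]]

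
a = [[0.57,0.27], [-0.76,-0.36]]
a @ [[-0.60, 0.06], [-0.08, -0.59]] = [[-0.36, -0.13],  [0.48, 0.17]]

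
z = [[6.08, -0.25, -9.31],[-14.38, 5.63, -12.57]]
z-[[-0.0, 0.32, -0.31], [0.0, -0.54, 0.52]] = [[6.08, -0.57, -9.0], [-14.38, 6.17, -13.09]]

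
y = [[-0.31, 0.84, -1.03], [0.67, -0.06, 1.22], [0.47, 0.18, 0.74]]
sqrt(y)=[[(0.04+0.4j), (0.14-1.08j), -0.19+1.31j], [0.47-0.26j, 0.46+0.71j, (0.63-0.86j)], [(0.37-0.11j), (0.34+0.29j), (0.58-0.35j)]]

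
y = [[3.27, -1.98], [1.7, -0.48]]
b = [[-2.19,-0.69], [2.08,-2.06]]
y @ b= [[-11.28, 1.82], [-4.72, -0.18]]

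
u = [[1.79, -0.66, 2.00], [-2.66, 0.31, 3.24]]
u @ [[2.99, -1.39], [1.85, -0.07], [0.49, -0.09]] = [[5.11,-2.62], [-5.79,3.38]]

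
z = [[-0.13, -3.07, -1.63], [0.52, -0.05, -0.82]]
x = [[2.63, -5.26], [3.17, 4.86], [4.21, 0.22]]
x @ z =[[-3.08, -7.81, 0.03], [2.12, -9.97, -9.15], [-0.43, -12.94, -7.04]]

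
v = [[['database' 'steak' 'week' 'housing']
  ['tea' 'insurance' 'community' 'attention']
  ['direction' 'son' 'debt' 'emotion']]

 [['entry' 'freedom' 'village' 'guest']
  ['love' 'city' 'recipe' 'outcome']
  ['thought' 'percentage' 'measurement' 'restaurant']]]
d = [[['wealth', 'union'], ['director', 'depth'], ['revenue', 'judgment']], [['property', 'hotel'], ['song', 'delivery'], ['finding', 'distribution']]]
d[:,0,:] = [['wealth', 'union'], ['property', 'hotel']]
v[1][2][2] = 'measurement'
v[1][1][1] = 'city'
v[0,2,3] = 'emotion'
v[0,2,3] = 'emotion'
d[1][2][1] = 'distribution'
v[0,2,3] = 'emotion'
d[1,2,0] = 'finding'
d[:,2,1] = ['judgment', 'distribution']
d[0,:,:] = [['wealth', 'union'], ['director', 'depth'], ['revenue', 'judgment']]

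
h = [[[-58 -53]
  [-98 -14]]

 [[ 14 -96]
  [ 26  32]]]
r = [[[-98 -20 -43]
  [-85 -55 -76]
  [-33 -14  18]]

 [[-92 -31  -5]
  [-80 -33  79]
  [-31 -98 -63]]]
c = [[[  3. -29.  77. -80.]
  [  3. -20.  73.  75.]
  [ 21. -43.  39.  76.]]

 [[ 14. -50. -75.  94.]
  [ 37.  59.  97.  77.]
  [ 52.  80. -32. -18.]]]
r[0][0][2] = -43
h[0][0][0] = -58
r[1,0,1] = -31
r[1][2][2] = -63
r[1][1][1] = -33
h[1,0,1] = -96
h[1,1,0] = 26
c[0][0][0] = 3.0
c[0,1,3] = 75.0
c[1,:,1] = [-50.0, 59.0, 80.0]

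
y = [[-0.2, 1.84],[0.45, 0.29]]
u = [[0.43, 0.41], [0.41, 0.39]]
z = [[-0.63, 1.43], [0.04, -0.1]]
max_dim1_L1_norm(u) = 0.84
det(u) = -0.00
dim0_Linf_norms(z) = [0.63, 1.43]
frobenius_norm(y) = 1.93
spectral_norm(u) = 0.82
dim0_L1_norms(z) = [0.67, 1.53]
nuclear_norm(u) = 0.82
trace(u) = 0.82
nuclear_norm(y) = 2.34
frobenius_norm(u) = 0.82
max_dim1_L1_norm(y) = 2.04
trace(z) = -0.73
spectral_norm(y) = 1.87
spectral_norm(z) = 1.57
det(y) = -0.89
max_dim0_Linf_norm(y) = 1.84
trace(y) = 0.09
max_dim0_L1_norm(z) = 1.53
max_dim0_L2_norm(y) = 1.86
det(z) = 0.01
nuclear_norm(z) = 1.57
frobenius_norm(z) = 1.57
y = u + z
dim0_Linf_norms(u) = [0.43, 0.41]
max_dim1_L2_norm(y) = 1.85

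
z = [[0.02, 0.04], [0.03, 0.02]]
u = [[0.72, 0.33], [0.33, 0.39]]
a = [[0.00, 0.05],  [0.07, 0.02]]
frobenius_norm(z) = 0.06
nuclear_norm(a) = 0.12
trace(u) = 1.11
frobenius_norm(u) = 0.94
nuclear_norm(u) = 1.11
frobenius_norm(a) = 0.09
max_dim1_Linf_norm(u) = 0.72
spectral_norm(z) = 0.06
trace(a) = 0.02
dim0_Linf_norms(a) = [0.07, 0.05]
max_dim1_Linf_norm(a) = 0.07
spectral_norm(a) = 0.07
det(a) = -0.00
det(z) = -0.00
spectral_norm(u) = 0.92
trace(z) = 0.04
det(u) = 0.17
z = u @ a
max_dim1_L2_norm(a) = 0.07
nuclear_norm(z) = 0.07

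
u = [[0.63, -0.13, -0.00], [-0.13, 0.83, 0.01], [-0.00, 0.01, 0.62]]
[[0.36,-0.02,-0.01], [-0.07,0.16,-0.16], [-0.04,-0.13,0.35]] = u @ [[0.58, 0.01, -0.06], [0.01, 0.2, -0.21], [-0.06, -0.21, 0.57]]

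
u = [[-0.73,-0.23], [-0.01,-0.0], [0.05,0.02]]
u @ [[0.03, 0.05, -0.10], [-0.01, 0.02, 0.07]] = [[-0.02, -0.04, 0.06], [-0.00, -0.0, 0.00], [0.00, 0.00, -0.0]]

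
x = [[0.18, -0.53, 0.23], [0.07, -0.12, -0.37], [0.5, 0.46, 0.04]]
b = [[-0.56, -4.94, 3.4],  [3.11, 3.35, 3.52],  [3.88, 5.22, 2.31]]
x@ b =[[-0.86, -1.46, -0.72], [-1.85, -2.68, -1.04], [1.31, -0.72, 3.41]]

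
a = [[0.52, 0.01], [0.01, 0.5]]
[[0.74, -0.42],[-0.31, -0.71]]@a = [[0.38, -0.2],[-0.17, -0.36]]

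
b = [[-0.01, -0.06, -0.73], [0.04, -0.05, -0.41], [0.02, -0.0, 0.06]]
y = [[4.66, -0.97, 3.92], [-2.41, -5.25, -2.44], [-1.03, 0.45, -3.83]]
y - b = [[4.67,-0.91,4.65], [-2.45,-5.20,-2.03], [-1.05,0.45,-3.89]]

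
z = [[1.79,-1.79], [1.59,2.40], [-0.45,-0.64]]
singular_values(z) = [3.1, 2.39]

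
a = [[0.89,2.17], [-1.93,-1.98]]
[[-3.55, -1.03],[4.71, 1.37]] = a @ [[-1.31, -0.38], [-1.1, -0.32]]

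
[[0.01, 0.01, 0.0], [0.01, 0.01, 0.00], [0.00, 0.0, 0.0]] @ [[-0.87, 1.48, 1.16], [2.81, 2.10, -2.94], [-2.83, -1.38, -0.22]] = [[0.02, 0.04, -0.02], [0.02, 0.04, -0.02], [0.0, 0.0, 0.0]]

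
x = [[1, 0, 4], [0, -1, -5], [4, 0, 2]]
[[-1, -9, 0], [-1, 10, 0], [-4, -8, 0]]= x@ [[-1, -1, 0], [1, 0, 0], [0, -2, 0]]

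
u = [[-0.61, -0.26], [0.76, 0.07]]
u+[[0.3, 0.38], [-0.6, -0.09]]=[[-0.31, 0.12], [0.16, -0.02]]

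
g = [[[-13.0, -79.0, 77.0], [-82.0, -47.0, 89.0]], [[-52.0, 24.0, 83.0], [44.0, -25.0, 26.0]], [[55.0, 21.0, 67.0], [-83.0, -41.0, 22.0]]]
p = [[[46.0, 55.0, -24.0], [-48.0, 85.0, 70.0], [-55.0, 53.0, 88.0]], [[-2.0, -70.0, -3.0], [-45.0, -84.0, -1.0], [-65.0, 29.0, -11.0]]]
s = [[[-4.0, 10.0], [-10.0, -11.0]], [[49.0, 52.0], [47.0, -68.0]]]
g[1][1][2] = 26.0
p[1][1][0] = -45.0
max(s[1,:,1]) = 52.0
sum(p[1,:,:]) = -252.0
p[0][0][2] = -24.0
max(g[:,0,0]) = 55.0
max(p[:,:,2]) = 88.0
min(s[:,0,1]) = 10.0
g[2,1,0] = -83.0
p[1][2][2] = -11.0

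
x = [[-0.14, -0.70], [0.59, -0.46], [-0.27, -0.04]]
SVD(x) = [[-0.65, 0.71], [-0.76, -0.55], [0.09, 0.43]] @ diag([0.8836820126224678, 0.6024168827045806]) @ [[-0.43, 0.9], [-0.90, -0.43]]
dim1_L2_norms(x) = [0.71, 0.75, 0.27]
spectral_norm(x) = 0.88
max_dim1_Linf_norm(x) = 0.7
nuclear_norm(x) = 1.49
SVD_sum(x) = [[0.25, -0.52], [0.29, -0.6], [-0.03, 0.07]] + [[-0.39, -0.18], [0.3, 0.14], [-0.24, -0.11]]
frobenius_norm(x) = 1.07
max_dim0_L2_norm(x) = 0.84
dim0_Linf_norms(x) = [0.59, 0.7]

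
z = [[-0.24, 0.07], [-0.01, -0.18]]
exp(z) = [[0.79, 0.06], [-0.01, 0.83]]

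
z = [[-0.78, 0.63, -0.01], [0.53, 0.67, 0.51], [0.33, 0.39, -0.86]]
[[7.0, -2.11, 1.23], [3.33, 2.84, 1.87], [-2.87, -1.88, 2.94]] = z @ [[-4.59, 2.55, 1.02], [5.5, -0.14, 3.19], [4.07, 3.10, -1.58]]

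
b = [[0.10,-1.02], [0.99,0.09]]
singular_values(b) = [1.03, 0.99]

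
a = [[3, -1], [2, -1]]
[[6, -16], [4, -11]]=a@[[2, -5], [0, 1]]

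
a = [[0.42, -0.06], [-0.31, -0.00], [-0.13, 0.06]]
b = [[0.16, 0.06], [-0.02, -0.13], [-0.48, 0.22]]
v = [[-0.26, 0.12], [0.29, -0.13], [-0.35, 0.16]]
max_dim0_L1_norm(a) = 0.86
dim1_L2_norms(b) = [0.17, 0.13, 0.53]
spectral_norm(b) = 0.54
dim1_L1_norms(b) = [0.22, 0.15, 0.7]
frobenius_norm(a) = 0.54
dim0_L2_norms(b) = [0.51, 0.26]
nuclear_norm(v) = 0.58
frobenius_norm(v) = 0.58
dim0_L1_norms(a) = [0.86, 0.12]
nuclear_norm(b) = 0.72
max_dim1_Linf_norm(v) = 0.35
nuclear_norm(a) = 0.60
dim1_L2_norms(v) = [0.29, 0.32, 0.38]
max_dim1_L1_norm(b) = 0.7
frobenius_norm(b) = 0.57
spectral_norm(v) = 0.58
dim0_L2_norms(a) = [0.54, 0.08]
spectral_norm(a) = 0.54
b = v + a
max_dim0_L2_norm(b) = 0.51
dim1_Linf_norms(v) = [0.26, 0.29, 0.35]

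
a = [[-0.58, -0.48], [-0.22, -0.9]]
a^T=[[-0.58, -0.22], [-0.48, -0.90]]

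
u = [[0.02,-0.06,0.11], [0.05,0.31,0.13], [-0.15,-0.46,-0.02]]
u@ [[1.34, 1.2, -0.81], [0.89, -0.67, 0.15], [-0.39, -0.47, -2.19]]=[[-0.07, 0.01, -0.27], [0.29, -0.21, -0.28], [-0.6, 0.14, 0.1]]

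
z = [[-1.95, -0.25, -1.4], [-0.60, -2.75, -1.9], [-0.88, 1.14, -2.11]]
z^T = [[-1.95, -0.6, -0.88], [-0.25, -2.75, 1.14], [-1.40, -1.9, -2.11]]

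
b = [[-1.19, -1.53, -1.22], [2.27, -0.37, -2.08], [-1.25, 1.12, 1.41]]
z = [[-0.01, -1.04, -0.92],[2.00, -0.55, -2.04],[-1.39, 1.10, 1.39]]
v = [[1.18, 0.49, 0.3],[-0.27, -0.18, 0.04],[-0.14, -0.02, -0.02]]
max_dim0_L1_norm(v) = 1.59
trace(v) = 0.98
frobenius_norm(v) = 1.36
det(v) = -0.01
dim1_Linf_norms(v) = [1.18, 0.27, 0.14]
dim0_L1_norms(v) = [1.59, 0.69, 0.36]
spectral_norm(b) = 3.75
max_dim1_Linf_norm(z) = 2.04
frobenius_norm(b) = 4.43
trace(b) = -0.15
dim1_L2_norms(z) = [1.39, 2.91, 2.25]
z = b + v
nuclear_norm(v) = 1.52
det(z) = -1.39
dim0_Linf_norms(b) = [2.27, 1.53, 2.08]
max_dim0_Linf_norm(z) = 2.04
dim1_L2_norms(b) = [2.29, 3.1, 2.19]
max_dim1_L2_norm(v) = 1.31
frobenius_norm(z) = 3.93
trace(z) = 0.83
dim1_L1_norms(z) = [1.97, 4.59, 3.88]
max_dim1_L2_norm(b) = 3.1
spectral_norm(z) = 3.76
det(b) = -3.77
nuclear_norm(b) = 6.51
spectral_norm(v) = 1.35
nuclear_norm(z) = 5.19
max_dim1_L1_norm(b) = 4.72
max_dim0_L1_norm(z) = 4.35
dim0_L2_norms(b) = [2.85, 1.93, 2.79]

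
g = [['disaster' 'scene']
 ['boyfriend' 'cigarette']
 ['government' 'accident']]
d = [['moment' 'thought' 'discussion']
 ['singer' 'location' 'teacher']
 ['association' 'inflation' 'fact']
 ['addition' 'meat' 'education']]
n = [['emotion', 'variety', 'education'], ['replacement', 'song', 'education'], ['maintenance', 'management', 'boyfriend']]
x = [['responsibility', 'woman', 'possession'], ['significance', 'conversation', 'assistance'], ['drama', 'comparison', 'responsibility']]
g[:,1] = ['scene', 'cigarette', 'accident']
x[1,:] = ['significance', 'conversation', 'assistance']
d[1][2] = 'teacher'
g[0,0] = 'disaster'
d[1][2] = 'teacher'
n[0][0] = 'emotion'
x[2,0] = 'drama'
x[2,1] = 'comparison'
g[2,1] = 'accident'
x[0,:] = ['responsibility', 'woman', 'possession']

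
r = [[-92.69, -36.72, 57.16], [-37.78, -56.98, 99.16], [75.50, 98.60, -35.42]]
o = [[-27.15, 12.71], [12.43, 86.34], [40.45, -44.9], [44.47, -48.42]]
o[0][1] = 12.71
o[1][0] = 12.43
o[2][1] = -44.9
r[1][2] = 99.16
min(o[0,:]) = -27.15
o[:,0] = [-27.15, 12.43, 40.45, 44.47]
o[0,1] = 12.71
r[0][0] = -92.69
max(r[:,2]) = 99.16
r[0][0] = -92.69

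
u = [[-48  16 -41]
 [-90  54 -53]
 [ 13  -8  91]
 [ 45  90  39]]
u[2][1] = -8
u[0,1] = 16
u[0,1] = 16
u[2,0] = 13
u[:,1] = [16, 54, -8, 90]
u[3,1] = 90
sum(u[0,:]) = -73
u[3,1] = 90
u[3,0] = 45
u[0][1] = 16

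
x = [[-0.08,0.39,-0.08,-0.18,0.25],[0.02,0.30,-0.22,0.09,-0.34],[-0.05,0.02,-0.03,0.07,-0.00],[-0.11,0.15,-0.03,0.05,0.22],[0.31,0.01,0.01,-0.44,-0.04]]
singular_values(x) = [0.58, 0.56, 0.51, 0.04, 0.01]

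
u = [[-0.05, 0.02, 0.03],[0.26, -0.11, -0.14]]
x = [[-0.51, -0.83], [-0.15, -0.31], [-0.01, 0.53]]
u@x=[[0.02, 0.05], [-0.11, -0.26]]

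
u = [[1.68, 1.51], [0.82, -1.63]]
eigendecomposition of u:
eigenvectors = [[0.98,-0.38],[0.22,0.92]]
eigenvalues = [2.02, -1.97]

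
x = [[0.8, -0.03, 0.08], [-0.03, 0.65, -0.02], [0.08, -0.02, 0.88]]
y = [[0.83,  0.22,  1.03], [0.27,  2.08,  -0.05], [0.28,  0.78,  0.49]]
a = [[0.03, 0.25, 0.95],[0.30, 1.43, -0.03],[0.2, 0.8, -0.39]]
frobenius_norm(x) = 1.36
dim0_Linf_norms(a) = [0.3, 1.43, 0.95]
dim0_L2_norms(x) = [0.8, 0.65, 0.88]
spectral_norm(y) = 2.31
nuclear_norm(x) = 2.33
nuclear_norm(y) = 3.79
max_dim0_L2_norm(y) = 2.23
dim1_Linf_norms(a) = [0.95, 1.43, 0.8]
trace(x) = 2.33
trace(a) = 1.07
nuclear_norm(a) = 2.74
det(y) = 0.46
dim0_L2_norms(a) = [0.36, 1.66, 1.03]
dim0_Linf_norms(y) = [0.83, 2.08, 1.03]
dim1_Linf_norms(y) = [1.03, 2.08, 0.78]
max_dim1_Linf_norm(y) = 2.08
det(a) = -0.03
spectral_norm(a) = 1.70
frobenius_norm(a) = 1.98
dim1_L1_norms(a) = [1.23, 1.76, 1.39]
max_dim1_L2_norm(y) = 2.1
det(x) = 0.45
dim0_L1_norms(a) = [0.53, 2.48, 1.37]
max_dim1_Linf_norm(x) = 0.88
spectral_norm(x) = 0.93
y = a + x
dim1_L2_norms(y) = [1.34, 2.1, 0.96]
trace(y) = 3.40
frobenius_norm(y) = 2.67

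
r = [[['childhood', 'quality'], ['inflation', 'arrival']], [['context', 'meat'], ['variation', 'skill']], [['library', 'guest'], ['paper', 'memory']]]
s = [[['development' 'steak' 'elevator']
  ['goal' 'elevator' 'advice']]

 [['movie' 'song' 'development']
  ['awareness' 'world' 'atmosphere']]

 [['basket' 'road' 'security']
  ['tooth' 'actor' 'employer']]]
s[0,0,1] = 'steak'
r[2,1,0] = 'paper'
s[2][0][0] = 'basket'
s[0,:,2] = ['elevator', 'advice']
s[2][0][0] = 'basket'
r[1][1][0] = 'variation'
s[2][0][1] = 'road'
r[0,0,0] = 'childhood'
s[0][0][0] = 'development'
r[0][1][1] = 'arrival'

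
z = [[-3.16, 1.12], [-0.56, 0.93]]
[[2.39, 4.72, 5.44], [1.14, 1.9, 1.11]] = z@ [[-0.41, -0.98, -1.65],  [0.98, 1.45, 0.2]]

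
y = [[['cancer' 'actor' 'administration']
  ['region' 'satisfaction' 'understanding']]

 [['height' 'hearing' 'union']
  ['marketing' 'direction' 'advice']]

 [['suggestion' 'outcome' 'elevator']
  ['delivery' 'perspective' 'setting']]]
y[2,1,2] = 'setting'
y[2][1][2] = 'setting'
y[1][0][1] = 'hearing'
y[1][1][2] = 'advice'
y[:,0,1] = ['actor', 'hearing', 'outcome']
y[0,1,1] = 'satisfaction'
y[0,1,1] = 'satisfaction'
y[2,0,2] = 'elevator'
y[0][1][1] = 'satisfaction'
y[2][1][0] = 'delivery'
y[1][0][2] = 'union'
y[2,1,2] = 'setting'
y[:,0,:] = [['cancer', 'actor', 'administration'], ['height', 'hearing', 'union'], ['suggestion', 'outcome', 'elevator']]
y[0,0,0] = 'cancer'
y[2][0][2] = 'elevator'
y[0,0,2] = 'administration'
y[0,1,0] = 'region'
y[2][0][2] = 'elevator'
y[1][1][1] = 'direction'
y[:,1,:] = [['region', 'satisfaction', 'understanding'], ['marketing', 'direction', 'advice'], ['delivery', 'perspective', 'setting']]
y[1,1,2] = 'advice'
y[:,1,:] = [['region', 'satisfaction', 'understanding'], ['marketing', 'direction', 'advice'], ['delivery', 'perspective', 'setting']]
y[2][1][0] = 'delivery'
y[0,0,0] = 'cancer'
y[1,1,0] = 'marketing'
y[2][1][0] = 'delivery'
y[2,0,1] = 'outcome'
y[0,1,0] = 'region'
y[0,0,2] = 'administration'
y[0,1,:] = ['region', 'satisfaction', 'understanding']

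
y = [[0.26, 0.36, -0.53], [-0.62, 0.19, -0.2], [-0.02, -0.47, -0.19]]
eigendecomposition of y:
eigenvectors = [[0.68+0.00j, 0.68-0.00j, (0.31+0j)],[(-0.11+0.63j), -0.11-0.63j, 0.51+0.00j],[(-0.23-0.29j), (-0.23+0.29j), 0.80+0.00j]]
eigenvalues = [(0.38+0.56j), (0.38-0.56j), (-0.5+0j)]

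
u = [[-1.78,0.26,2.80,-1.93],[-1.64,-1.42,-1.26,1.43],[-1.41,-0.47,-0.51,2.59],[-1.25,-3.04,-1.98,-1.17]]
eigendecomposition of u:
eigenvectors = [[(-0.79+0j), -0.47+0.19j, (-0.47-0.19j), (0.44+0j)],[-0.17+0.00j, 0.16-0.40j, (0.16+0.4j), (-0.66+0j)],[(0.1+0j), -0.06-0.52j, -0.06+0.52j, (0.55+0j)],[(-0.58+0j), 0.54+0.00j, 0.54-0.00j, (0.26+0j)]]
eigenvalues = [(-3.47+0j), (-0.79+3.75j), (-0.79-3.75j), (0.16+0j)]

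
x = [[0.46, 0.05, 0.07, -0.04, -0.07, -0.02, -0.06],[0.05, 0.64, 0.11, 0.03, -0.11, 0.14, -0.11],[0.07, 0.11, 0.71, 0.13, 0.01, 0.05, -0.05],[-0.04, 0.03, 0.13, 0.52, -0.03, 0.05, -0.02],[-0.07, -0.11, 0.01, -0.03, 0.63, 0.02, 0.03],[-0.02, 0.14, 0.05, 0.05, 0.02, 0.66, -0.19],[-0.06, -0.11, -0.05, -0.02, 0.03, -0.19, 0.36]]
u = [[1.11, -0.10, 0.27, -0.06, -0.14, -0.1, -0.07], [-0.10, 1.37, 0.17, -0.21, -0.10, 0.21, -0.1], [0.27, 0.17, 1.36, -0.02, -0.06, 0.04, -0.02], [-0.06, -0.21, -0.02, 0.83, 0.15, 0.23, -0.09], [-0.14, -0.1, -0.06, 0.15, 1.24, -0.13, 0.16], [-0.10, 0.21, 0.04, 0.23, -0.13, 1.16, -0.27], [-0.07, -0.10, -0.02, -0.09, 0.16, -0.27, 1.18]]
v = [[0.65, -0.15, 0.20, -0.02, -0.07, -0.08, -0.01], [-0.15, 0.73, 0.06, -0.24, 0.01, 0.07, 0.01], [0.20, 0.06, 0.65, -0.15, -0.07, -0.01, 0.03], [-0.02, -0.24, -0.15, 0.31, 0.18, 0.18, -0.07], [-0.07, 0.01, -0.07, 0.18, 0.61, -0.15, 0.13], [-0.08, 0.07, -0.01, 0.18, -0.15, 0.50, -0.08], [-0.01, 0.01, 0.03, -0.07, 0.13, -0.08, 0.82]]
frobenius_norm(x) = 1.62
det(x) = 0.01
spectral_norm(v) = 0.95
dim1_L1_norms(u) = [1.85, 2.26, 1.94, 1.59, 1.98, 2.14, 1.89]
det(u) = 2.00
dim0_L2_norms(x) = [0.48, 0.68, 0.74, 0.54, 0.65, 0.71, 0.43]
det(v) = 0.00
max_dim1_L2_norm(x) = 0.74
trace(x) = 3.98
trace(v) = 4.27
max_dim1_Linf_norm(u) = 1.37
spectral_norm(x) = 0.99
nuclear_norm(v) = 4.27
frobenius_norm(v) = 1.83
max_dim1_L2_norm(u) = 1.42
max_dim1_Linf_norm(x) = 0.71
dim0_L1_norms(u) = [1.85, 2.26, 1.94, 1.59, 1.98, 2.14, 1.89]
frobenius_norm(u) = 3.29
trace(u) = 8.25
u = v + x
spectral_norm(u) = 1.80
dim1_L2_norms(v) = [0.7, 0.79, 0.7, 0.5, 0.67, 0.57, 0.84]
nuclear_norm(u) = 8.25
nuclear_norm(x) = 3.98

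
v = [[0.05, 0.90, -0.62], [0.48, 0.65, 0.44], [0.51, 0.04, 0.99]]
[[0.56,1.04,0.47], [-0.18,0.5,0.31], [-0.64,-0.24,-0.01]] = v @ [[0.25, -0.29, 0.92], [0.07, 1.08, 0.13], [-0.78, -0.14, -0.49]]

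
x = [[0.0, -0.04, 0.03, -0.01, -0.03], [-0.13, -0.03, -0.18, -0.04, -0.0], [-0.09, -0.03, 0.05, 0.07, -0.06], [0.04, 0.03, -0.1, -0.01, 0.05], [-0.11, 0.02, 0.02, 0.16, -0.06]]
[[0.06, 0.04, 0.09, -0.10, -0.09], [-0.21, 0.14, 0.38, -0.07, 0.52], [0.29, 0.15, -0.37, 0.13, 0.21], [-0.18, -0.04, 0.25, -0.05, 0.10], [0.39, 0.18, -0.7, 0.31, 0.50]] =x @ [[-0.61, -0.63, 2.36, -1.95, -2.09], [-1.92, -2.02, -2.6, 1.36, 0.27], [1.34, -0.24, -2.79, 1.31, -1.84], [2.56, 1.19, -2.56, 1.18, 1.95], [1.18, 0.59, -1.33, 2.51, 0.19]]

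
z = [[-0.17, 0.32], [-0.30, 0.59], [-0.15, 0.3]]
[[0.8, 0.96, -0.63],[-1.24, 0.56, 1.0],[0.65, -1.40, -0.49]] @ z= [[-0.33, 0.63],  [-0.11, 0.23],  [0.38, -0.76]]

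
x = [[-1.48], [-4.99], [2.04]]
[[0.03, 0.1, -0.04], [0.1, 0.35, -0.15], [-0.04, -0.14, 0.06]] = x @ [[-0.02, -0.07, 0.03]]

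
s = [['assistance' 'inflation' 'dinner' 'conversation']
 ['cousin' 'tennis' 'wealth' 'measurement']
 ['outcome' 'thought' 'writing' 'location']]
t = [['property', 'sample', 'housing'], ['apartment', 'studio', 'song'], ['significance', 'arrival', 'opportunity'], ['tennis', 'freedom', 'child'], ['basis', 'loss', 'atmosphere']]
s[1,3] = 'measurement'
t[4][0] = 'basis'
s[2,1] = 'thought'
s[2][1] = 'thought'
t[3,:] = ['tennis', 'freedom', 'child']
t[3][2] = 'child'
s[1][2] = 'wealth'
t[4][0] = 'basis'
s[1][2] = 'wealth'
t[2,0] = 'significance'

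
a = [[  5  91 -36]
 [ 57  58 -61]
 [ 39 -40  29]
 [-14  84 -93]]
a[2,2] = 29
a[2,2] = 29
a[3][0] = -14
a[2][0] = 39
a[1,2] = -61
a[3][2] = -93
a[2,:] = [39, -40, 29]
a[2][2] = 29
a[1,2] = -61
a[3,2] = -93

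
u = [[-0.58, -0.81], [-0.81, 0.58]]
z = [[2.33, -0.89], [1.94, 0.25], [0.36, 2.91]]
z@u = [[-0.63, -2.4], [-1.33, -1.43], [-2.57, 1.4]]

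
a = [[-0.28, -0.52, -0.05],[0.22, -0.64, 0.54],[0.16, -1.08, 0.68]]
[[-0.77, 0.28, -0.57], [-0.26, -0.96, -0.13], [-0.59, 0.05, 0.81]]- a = [[-0.49, 0.8, -0.52], [-0.48, -0.32, -0.67], [-0.75, 1.13, 0.13]]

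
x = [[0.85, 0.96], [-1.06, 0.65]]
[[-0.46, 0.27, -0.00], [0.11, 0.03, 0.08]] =x @ [[-0.26, 0.09, -0.05], [-0.25, 0.2, 0.04]]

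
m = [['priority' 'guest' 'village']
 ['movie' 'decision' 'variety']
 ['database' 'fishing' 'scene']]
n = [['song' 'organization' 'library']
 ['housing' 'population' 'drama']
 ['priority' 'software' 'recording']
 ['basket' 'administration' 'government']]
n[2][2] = 'recording'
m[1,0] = 'movie'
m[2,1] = 'fishing'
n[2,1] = 'software'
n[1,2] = 'drama'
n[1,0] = 'housing'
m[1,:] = ['movie', 'decision', 'variety']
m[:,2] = ['village', 'variety', 'scene']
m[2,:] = ['database', 'fishing', 'scene']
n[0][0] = 'song'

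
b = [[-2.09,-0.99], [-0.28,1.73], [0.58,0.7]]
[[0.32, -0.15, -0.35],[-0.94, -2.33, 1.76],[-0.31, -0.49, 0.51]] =b @ [[0.10, 0.66, -0.29], [-0.53, -1.24, 0.97]]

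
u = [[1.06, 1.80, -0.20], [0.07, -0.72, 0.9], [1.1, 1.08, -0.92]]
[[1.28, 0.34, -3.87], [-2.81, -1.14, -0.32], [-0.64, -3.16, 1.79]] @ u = [[-2.88, -2.12, 3.61], [-3.41, -4.58, -0.17], [1.07, 3.06, -4.36]]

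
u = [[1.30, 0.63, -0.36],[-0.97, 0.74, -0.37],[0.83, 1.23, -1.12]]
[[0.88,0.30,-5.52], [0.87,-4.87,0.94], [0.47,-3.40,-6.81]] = u@ [[0.12, 2.11, -2.92],  [2.59, -3.37, -1.33],  [2.51, 0.90, 2.46]]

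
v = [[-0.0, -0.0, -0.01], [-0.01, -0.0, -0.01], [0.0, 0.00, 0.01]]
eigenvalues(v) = [-0.0, -0.0, 0.01]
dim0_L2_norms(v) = [0.01, 0.0, 0.02]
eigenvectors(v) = [[0.0, 0.0, -0.71], [1.0, 1.0, 0.0], [0.0, 0.0, 0.71]]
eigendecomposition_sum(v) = [[-0.0, -0.00, -0.0], [0.00, -0.00, 0.00], [-0.0, -0.0, -0.00]] + [[-0.0,  -0.0,  -0.0], [-0.00,  -0.00,  -0.0], [-0.00,  -0.0,  -0.00]] + [[0.00, 0.00, -0.01],  [0.0, 0.00, 0.0],  [0.0, 0.0, 0.01]]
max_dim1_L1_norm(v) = 0.02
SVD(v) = [[0.50, -0.50, 0.71], [0.71, 0.71, 0.0], [-0.5, 0.50, 0.71]] @ diag([0.01847759065022574, 0.007653668647301795, 0.0]) @ [[-0.38, 0.0, -0.92], [-0.92, 0.0, 0.38], [0.0, 1.00, 0.0]]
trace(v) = 0.01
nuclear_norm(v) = 0.03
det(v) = 0.00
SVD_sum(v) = [[-0.0, 0.00, -0.01], [-0.00, 0.0, -0.01], [0.0, 0.0, 0.01]] + [[0.00, 0.00, -0.00], [-0.00, 0.0, 0.00], [-0.0, 0.0, 0.0]] + [[0.0, 0.0, 0.0],[0.00, 0.00, 0.0],[0.00, 0.00, 0.00]]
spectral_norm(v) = 0.02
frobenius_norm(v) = 0.02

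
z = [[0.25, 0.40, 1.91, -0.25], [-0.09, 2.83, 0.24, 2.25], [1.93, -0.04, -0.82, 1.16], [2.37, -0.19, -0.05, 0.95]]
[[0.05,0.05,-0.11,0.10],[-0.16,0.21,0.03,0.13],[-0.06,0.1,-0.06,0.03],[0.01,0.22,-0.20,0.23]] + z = [[0.3, 0.45, 1.8, -0.15], [-0.25, 3.04, 0.27, 2.38], [1.87, 0.06, -0.88, 1.19], [2.38, 0.03, -0.25, 1.18]]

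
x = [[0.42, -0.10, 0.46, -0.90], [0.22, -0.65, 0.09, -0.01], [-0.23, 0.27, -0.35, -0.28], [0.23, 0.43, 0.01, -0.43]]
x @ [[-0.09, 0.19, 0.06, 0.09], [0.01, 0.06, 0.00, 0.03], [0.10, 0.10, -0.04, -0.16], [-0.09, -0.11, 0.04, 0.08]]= [[0.09,0.22,-0.03,-0.11],[-0.02,0.01,0.01,-0.01],[0.01,-0.03,-0.01,0.02],[0.02,0.12,-0.0,-0.0]]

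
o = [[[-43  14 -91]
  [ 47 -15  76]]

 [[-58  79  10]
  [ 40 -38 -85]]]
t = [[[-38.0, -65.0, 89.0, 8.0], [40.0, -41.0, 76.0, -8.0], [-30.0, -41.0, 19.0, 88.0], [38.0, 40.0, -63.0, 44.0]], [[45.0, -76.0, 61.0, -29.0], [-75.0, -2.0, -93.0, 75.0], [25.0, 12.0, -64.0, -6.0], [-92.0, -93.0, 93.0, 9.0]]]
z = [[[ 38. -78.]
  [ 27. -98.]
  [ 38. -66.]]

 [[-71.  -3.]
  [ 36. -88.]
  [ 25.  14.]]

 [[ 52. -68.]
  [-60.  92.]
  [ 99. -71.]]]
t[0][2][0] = -30.0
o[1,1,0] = 40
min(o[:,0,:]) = -91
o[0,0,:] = [-43, 14, -91]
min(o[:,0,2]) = -91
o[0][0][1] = 14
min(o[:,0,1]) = 14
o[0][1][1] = -15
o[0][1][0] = 47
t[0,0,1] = -65.0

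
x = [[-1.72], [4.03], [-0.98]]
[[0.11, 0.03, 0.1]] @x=[[-0.17]]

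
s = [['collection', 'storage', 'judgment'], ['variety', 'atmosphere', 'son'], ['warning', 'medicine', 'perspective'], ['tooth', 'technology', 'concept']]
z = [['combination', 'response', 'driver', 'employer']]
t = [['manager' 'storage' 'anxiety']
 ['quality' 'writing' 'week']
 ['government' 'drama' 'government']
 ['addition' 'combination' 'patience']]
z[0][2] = 'driver'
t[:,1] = ['storage', 'writing', 'drama', 'combination']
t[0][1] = 'storage'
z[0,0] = 'combination'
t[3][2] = 'patience'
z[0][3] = 'employer'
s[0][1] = 'storage'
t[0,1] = 'storage'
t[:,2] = ['anxiety', 'week', 'government', 'patience']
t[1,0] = 'quality'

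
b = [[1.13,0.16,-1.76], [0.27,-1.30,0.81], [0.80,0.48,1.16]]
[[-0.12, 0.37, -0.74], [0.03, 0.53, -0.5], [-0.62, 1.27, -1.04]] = b @ [[-0.37, 0.96, -1.0], [-0.22, 0.05, 0.04], [-0.19, 0.41, -0.22]]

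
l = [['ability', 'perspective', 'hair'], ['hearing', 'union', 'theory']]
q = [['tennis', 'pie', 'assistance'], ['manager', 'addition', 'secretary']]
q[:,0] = ['tennis', 'manager']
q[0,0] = 'tennis'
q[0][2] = 'assistance'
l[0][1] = 'perspective'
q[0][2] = 'assistance'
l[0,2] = 'hair'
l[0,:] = ['ability', 'perspective', 'hair']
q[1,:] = ['manager', 'addition', 'secretary']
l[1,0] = 'hearing'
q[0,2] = 'assistance'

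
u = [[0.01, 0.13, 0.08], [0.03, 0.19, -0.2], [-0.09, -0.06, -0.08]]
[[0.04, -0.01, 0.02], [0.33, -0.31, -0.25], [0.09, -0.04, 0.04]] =u @ [[-0.88, 0.08, -0.92],[0.93, -0.69, -0.31],[-0.89, 0.93, 0.83]]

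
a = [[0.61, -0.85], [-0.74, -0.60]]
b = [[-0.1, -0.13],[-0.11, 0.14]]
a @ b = [[0.03, -0.20], [0.14, 0.01]]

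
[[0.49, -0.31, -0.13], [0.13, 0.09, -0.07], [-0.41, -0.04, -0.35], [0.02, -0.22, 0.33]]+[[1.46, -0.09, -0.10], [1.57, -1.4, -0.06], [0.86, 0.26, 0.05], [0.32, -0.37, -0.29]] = [[1.95, -0.4, -0.23], [1.70, -1.31, -0.13], [0.45, 0.22, -0.30], [0.34, -0.59, 0.04]]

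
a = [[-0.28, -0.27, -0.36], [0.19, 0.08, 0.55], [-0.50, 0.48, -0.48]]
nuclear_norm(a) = 1.71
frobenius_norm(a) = 1.16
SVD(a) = [[-0.38, -0.64, 0.66], [0.52, 0.44, 0.73], [-0.77, 0.62, 0.16]] @ diag([1.0095542906336141, 0.5403992424455437, 0.15958945149207898]) @ [[0.58,-0.22,0.78],  [-0.09,0.94,0.33],  [-0.81,-0.26,0.53]]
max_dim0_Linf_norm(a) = 0.55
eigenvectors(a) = [[0.25, -0.73, -0.52], [-0.5, -0.47, 0.61], [0.83, 0.50, 0.59]]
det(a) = 0.09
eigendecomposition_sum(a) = [[-0.17, 0.05, -0.2], [0.34, -0.1, 0.40], [-0.56, 0.16, -0.65]] + [[-0.15, -0.11, -0.02], [-0.1, -0.07, -0.01], [0.10, 0.07, 0.01]] + [[0.04, -0.21, -0.14], [-0.05, 0.25, 0.17], [-0.05, 0.24, 0.16]]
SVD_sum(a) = [[-0.22,0.09,-0.3],[0.3,-0.12,0.41],[-0.45,0.17,-0.6]] + [[0.03, -0.33, -0.11], [-0.02, 0.23, 0.08], [-0.03, 0.32, 0.11]] + [[-0.09, -0.03, 0.06], [-0.09, -0.03, 0.06], [-0.02, -0.01, 0.01]]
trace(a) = -0.68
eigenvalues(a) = [-0.92, -0.21, 0.45]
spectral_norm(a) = 1.01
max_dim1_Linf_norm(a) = 0.55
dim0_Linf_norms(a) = [0.5, 0.48, 0.55]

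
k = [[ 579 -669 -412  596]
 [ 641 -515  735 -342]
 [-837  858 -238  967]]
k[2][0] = -837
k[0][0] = 579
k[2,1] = 858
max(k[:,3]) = 967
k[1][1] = -515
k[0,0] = 579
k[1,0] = 641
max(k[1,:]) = 735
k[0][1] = -669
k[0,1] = -669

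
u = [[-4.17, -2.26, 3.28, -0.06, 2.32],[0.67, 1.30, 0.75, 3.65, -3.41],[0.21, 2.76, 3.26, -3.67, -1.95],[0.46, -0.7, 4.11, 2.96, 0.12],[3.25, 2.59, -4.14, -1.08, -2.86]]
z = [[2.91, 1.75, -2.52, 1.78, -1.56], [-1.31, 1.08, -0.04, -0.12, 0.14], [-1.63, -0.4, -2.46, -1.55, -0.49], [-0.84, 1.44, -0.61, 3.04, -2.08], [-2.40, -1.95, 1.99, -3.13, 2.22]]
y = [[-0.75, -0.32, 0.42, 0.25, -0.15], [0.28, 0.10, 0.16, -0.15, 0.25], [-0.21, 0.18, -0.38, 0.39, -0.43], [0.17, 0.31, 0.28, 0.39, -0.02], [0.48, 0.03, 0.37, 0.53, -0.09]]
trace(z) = 6.79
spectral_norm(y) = 1.05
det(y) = 0.00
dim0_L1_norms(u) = [8.76, 9.61, 15.54, 11.42, 10.66]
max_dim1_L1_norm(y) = 1.89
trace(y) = -0.73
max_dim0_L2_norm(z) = 4.96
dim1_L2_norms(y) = [0.96, 0.45, 0.75, 0.6, 0.81]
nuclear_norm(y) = 3.07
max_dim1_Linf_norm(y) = 0.75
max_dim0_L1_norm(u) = 15.54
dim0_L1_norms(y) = [1.89, 0.94, 1.61, 1.71, 0.94]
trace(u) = 0.49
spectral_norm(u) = 9.56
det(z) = 0.19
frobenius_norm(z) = 9.10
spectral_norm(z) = 7.70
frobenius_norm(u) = 13.11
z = u @ y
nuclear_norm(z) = 15.55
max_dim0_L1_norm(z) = 9.62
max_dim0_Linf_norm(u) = 4.17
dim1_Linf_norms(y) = [0.75, 0.28, 0.43, 0.39, 0.53]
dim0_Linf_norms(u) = [4.17, 2.76, 4.14, 3.67, 3.41]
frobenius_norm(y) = 1.64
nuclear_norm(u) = 24.18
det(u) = 70.74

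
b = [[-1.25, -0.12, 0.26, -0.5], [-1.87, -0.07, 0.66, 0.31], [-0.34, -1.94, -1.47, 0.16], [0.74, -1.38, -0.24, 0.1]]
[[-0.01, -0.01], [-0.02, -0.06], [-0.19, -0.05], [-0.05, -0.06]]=b @ [[0.03, 0.01], [0.04, 0.05], [0.07, -0.04], [-0.02, -0.03]]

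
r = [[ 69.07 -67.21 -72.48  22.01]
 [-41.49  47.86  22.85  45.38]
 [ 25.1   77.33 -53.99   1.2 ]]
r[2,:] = [25.1, 77.33, -53.99, 1.2]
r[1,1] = 47.86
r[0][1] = -67.21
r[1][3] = 45.38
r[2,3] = 1.2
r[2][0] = 25.1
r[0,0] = 69.07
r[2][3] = 1.2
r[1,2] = 22.85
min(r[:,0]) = -41.49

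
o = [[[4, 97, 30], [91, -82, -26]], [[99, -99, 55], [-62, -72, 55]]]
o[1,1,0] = -62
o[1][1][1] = -72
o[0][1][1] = -82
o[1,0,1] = -99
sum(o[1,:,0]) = 37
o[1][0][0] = 99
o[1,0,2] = 55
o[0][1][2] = -26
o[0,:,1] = [97, -82]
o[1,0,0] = 99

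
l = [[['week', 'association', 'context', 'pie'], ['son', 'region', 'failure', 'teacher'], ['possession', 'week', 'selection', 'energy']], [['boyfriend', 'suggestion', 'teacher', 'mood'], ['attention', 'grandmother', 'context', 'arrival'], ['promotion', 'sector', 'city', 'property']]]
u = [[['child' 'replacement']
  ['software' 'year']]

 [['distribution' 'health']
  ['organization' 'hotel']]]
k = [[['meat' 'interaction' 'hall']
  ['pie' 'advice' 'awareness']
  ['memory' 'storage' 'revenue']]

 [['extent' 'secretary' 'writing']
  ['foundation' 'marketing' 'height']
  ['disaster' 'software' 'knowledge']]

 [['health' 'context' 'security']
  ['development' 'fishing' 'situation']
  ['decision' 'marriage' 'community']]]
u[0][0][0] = 'child'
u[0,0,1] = 'replacement'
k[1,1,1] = 'marketing'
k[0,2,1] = 'storage'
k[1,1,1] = 'marketing'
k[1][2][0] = 'disaster'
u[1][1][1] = 'hotel'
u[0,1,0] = 'software'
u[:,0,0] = ['child', 'distribution']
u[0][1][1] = 'year'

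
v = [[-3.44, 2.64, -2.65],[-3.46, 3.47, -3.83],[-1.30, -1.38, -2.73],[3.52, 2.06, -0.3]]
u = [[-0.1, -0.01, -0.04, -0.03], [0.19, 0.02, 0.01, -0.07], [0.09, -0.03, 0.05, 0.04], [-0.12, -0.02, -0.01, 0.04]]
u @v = [[0.33, -0.31, 0.42], [-0.98, 0.41, -0.59], [-0.13, 0.15, -0.27], [0.64, -0.29, 0.41]]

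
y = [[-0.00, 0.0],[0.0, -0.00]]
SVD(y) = [[1.0, 0.0], [0.00, 1.00]] @ diag([-0.0, -0.0]) @ [[1.0,0.0], [0.0,1.0]]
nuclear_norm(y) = 0.00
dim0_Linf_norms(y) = [0.0, 0.0]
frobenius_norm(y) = 0.00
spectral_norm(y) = 0.00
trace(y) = 0.00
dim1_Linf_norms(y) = [0.0, 0.0]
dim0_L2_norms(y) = [0.0, 0.0]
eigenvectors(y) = [[1.0, 0.00], [0.00, 1.0]]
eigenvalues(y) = [-0.0, -0.0]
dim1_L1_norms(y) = [0.0, 0.0]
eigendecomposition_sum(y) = [[-0.00, -0.00], [-0.0, -0.00]] + [[-0.00,-0.00], [-0.00,-0.00]]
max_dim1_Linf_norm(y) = 0.0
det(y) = 0.00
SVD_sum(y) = [[-0.0, -0.0], [-0.00, -0.00]] + [[-0.0, -0.0], [-0.00, -0.00]]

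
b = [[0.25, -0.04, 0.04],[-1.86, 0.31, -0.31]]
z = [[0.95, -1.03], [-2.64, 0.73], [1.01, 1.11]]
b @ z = [[0.38,-0.24], [-2.90,1.8]]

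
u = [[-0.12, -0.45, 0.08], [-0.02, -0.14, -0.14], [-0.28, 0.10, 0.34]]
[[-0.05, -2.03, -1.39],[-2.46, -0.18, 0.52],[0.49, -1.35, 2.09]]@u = [[0.44, 0.17, -0.19],[0.15, 1.18, 0.01],[-0.62, 0.18, 0.94]]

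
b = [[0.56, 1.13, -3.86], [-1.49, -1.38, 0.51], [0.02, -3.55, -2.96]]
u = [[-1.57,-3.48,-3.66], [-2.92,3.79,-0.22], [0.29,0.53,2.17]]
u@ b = [[4.23, 16.02, 15.12], [-7.29, -7.75, 13.86], [-0.58, -8.11, -7.27]]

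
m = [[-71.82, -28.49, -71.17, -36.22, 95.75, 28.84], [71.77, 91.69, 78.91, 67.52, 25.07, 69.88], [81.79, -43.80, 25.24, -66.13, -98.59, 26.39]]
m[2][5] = 26.39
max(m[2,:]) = 81.79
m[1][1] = 91.69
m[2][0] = 81.79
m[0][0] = -71.82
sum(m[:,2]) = 32.97999999999999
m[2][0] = 81.79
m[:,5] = [28.84, 69.88, 26.39]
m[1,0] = 71.77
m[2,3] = -66.13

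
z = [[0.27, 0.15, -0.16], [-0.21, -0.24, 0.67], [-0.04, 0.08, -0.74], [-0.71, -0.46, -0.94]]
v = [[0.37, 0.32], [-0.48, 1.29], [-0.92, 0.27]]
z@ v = [[0.18, 0.24],[-0.58, -0.20],[0.63, -0.11],[0.82, -1.07]]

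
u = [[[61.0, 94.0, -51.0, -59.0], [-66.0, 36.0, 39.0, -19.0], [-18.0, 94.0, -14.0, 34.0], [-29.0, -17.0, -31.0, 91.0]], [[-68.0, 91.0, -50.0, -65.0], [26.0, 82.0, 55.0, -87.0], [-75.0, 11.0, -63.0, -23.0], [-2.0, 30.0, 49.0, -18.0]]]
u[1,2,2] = -63.0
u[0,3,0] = -29.0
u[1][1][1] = 82.0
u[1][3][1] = 30.0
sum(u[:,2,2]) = -77.0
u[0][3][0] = -29.0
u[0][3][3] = 91.0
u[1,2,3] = -23.0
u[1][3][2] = 49.0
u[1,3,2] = 49.0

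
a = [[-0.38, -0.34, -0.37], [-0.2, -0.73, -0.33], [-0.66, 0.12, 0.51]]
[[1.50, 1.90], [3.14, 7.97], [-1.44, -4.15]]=a @ [[0.65,5.14], [-4.02,-13.05], [-1.03,1.59]]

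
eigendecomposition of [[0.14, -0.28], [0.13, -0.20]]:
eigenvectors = [[0.83+0.00j, (0.83-0j)], [0.50-0.26j, (0.5+0.26j)]]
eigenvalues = [(-0.03+0.09j), (-0.03-0.09j)]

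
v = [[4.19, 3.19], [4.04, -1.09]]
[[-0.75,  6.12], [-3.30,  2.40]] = v@[[-0.65, 0.82], [0.62, 0.84]]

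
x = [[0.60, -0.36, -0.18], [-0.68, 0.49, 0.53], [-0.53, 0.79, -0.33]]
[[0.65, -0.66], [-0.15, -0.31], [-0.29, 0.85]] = x@[[2.66, -3.23],  [1.97, -2.21],  [1.31, -2.68]]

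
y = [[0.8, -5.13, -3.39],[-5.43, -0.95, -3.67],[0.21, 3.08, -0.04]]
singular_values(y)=[7.62, 5.58, 1.65]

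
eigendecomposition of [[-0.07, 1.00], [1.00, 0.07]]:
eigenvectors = [[-0.73, -0.68],[0.68, -0.73]]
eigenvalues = [-1.0, 1.0]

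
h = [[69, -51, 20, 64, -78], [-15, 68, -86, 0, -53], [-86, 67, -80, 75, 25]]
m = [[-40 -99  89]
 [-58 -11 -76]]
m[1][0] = -58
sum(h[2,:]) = 1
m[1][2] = -76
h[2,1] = 67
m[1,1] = -11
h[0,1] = -51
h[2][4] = 25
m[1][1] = -11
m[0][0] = -40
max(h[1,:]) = 68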